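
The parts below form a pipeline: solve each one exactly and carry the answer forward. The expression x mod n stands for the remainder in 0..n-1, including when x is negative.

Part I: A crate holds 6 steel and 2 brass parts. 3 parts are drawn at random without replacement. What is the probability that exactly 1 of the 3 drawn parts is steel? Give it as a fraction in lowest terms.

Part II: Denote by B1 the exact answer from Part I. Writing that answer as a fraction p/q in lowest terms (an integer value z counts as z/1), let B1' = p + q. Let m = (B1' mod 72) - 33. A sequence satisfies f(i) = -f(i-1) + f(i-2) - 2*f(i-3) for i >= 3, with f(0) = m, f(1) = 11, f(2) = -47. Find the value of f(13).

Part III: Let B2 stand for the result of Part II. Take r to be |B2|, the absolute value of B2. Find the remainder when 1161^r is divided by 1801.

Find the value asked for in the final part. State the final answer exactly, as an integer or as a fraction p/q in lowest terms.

Part I: total draws C(8,3) = 56; favorable C(6,1)*C(2,2) = 6; P = 3/28; answer 3/28
Part II: B1 = 3/28; threaded value p + q = 31; m = -2; f(3) = -1*(-47) + 1*(11) - 2*(-2) = 62; iterating: f(3)=62, f(4)=-131, f(5)=287, f(6)=-542, f(7)=1091, f(8)=-2207, f(9)=4382, f(10)=-8771, f(11)=17567, f(12)=-35102, f(13)=70211; answer 70211
Part III: B2 = 70211; r = 70211; squarings mod 1801: 1161^1=1161, 1161^2=773, 1161^4=1398, 1161^8=319, 1161^16=905, 1161^32=1371, 1161^64=1198, 1161^128=1608, 1161^256=1229, 1161^512=1203, 1161^1024=1006, 1161^2048=1675, 1161^4096=1468, 1161^8192=1028, 1161^16384=1398, 1161^32768=319, 1161^65536=905; 1161^70211 = 1161^1 * 1161^2 * 1161^64 * 1161^512 * 1161^4096 * 1161^65536 = 547 (mod 1801); answer 547

547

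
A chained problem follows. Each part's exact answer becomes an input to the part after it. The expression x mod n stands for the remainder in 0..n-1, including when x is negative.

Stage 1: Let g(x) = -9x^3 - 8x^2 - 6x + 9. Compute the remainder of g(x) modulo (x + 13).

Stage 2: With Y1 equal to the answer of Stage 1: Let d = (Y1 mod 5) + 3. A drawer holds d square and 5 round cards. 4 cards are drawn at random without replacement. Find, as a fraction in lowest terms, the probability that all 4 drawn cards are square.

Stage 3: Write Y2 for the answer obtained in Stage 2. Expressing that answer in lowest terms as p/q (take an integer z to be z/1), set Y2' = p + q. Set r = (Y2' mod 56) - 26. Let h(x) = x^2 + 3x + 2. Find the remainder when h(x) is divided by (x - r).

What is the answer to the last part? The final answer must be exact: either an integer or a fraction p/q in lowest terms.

Stage 1: remainder = value at the root: -9*(-13)^3 - 8*(-13)^2 - 6*(-13)^1 + 9 = (19773) + (-1352) + (78) + (9) = 18508; answer 18508
Stage 2: Y1 = 18508; d = 6; total draws C(11,4) = 330; favorable C(6,4) = 15; P = 1/22; answer 1/22
Stage 3: Y2 = 1/22; threaded value p + q = 23; r = -3; remainder = value at the root: 1*(-3)^2 + 3*(-3)^1 + 2 = (9) + (-9) + (2) = 2; answer 2

2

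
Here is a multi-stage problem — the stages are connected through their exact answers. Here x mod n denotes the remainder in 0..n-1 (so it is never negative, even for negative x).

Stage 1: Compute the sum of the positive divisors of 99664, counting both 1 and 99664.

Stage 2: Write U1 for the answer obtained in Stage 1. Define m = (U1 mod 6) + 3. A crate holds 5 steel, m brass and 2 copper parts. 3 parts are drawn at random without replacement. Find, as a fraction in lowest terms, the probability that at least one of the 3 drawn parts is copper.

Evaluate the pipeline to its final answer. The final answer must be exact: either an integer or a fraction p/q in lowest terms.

5/11

Stage 1: 99664 = 2^4 * 6229; sigma = (1 + 2 + 4 + 8 + 16) * (1 + 6229) = 31 * 6230 = 193130; answer 193130
Stage 2: U1 = 193130; m = 5; total draws C(12,3) = 220; complement C(10,3) = 120; favorable 220 - 120 = 100; P = 5/11; answer 5/11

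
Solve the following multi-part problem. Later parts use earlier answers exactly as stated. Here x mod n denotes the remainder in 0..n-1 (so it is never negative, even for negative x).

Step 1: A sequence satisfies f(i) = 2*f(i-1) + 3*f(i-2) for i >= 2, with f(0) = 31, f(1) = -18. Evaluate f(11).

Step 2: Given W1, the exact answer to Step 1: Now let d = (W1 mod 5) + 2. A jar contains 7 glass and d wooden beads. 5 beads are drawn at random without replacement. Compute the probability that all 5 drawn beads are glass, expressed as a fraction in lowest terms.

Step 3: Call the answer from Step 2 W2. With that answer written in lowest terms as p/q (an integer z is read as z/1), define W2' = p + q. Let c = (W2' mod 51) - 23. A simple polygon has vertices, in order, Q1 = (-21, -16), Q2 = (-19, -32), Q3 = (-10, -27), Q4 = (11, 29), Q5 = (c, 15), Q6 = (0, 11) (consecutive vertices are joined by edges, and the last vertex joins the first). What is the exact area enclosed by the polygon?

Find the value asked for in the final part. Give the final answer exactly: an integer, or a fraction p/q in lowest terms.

626

Step 1: f(2) = 2*(-18) + 3*(31) = 57; iterating: f(2)=57, f(3)=60, f(4)=291, f(5)=762, f(6)=2397, f(7)=7080, f(8)=21351, f(9)=63942, f(10)=191937, f(11)=575700; answer 575700
Step 2: W1 = 575700; d = 2; total draws C(9,5) = 126; favorable C(7,5) = 21; P = 1/6; answer 1/6
Step 3: W2 = 1/6; threaded value p + q = 7; c = -16; cross terms: (-21*-32 - -19*-16)=368, (-19*-27 - -10*-32)=193, (-10*29 - 11*-27)=7, (11*15 - -16*29)=629, (-16*11 - 0*15)=-176, (0*-16 - -21*11)=231; twice the area = |1252| = 1252; area = 626; answer 626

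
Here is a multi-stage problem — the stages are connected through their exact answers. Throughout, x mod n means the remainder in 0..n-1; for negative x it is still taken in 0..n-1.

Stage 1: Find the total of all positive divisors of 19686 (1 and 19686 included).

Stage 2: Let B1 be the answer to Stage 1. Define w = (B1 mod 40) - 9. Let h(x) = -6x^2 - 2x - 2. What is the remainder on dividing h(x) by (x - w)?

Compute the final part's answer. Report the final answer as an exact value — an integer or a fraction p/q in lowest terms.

Stage 1: 19686 = 2 * 3 * 17 * 193; sigma = (1 + 2) * (1 + 3) * (1 + 17) * (1 + 193) = 3 * 4 * 18 * 194 = 41904; answer 41904
Stage 2: B1 = 41904; w = 15; remainder = value at the root: -6*(15)^2 - 2*(15)^1 - 2 = (-1350) + (-30) + (-2) = -1382; answer -1382

-1382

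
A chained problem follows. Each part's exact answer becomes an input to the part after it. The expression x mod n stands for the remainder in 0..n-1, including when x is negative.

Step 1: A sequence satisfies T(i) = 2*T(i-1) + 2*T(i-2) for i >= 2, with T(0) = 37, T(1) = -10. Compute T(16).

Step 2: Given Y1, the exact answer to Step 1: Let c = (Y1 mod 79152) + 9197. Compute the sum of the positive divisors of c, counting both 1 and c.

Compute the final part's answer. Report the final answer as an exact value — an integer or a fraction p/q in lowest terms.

Step 1: T(2) = 2*(-10) + 2*(37) = 54; iterating: T(2)=54, T(3)=88, T(4)=284, T(5)=744, T(6)=2056, T(7)=5600, T(8)=15312, T(9)=41824, T(10)=114272, T(11)=312192, T(12)=852928, T(13)=2330240, T(14)=6366336, T(15)=17393152, T(16)=47518976; answer 47518976
Step 2: Y1 = 47518976; c = 36973; 36973 is prime, so its only divisors are 1 and 36973; sigma = 1 + 36973 = 36974; answer 36974

36974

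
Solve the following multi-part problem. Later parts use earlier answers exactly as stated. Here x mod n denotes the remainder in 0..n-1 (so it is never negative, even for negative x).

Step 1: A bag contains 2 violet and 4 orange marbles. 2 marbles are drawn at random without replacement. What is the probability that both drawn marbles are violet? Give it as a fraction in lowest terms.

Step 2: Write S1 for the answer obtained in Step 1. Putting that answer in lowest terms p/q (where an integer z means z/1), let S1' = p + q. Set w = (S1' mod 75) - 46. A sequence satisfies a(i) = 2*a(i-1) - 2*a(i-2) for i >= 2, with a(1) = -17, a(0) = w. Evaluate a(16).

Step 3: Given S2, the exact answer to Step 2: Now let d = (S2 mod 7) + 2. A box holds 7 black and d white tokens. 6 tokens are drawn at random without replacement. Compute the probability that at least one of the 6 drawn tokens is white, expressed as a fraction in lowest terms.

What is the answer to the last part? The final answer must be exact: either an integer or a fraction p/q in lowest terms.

Step 1: total draws C(6,2) = 15; favorable C(2,2) = 1; P = 1/15; answer 1/15
Step 2: S1 = 1/15; threaded value p + q = 16; w = -30; a(2) = 2*(-17) - 2*(-30) = 26; iterating: a(2)=26, a(3)=86, a(4)=120, a(5)=68, a(6)=-104, a(7)=-344, a(8)=-480, a(9)=-272, a(10)=416, a(11)=1376, a(12)=1920, a(13)=1088, a(14)=-1664, a(15)=-5504, a(16)=-7680; answer -7680
Step 3: S2 = -7680; d = 8; total draws C(15,6) = 5005; complement C(7,6) = 7; favorable 5005 - 7 = 4998; P = 714/715; answer 714/715

714/715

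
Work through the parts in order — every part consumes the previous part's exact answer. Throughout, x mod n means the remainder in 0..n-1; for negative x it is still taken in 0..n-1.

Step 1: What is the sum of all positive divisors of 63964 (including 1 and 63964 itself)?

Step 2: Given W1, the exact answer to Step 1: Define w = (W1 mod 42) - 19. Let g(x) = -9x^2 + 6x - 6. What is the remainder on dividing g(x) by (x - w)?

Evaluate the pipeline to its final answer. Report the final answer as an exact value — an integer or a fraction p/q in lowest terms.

-261

Step 1: 63964 = 2^2 * 15991; sigma = (1 + 2 + 4) * (1 + 15991) = 7 * 15992 = 111944; answer 111944
Step 2: W1 = 111944; w = -5; remainder = value at the root: -9*(-5)^2 + 6*(-5)^1 - 6 = (-225) + (-30) + (-6) = -261; answer -261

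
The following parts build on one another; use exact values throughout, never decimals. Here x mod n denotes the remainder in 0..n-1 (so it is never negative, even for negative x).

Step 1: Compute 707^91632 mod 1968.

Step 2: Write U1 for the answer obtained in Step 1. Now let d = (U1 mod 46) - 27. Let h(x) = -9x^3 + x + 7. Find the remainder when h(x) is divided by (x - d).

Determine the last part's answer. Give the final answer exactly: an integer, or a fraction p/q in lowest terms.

-24675

Step 1: squarings mod 1968: 707^1=707, 707^2=1945, 707^4=529, 707^8=385, 707^16=625, 707^32=961, 707^64=529, 707^128=385, 707^256=625, 707^512=961, 707^1024=529, 707^2048=385, 707^4096=625, 707^8192=961, 707^16384=529, 707^32768=385, 707^65536=625; 707^91632 = 707^16 * 707^32 * 707^64 * 707^128 * 707^256 * 707^1024 * 707^8192 * 707^16384 * 707^65536 = 961 (mod 1968); answer 961
Step 2: U1 = 961; d = 14; remainder = value at the root: -9*(14)^3 + 1*(14)^1 + 7 = (-24696) + (14) + (7) = -24675; answer -24675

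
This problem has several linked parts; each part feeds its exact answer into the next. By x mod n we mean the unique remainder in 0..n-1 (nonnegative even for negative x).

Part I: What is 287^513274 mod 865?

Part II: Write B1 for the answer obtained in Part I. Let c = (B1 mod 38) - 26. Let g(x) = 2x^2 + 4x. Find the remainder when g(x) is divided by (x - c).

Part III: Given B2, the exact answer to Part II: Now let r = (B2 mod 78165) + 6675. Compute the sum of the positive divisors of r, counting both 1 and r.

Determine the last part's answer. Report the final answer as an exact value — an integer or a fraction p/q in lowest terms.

6962

Part I: squarings mod 865: 287^1=287, 287^2=194, 287^4=441, 287^8=721, 287^16=841, 287^32=576, 287^64=481, 287^128=406, 287^256=486, 287^512=51, 287^1024=6, 287^2048=36, 287^4096=431, 287^8192=651, 287^16384=816, 287^32768=671, 287^65536=441, 287^131072=721, 287^262144=841; 287^513274 = 287^2 * 287^8 * 287^16 * 287^32 * 287^64 * 287^128 * 287^1024 * 287^4096 * 287^16384 * 287^32768 * 287^65536 * 287^131072 * 287^262144 = 89 (mod 865); answer 89
Part II: B1 = 89; c = -13; remainder = value at the root: 2*(-13)^2 + 4*(-13)^1 = (338) + (-52) = 286; answer 286
Part III: B2 = 286; r = 6961; 6961 is prime, so its only divisors are 1 and 6961; sigma = 1 + 6961 = 6962; answer 6962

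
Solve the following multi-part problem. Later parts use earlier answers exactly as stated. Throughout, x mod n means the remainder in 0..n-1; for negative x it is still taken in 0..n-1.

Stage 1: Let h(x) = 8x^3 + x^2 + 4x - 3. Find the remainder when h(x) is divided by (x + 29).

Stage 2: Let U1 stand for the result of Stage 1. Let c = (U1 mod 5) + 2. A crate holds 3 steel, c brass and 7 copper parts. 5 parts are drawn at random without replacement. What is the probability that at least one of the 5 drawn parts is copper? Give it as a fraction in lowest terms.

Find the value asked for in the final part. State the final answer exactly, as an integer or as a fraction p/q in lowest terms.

Stage 1: remainder = value at the root: 8*(-29)^3 + 1*(-29)^2 + 4*(-29)^1 - 3 = (-195112) + (841) + (-116) + (-3) = -194390; answer -194390
Stage 2: U1 = -194390; c = 2; total draws C(12,5) = 792; complement C(5,5) = 1; favorable 792 - 1 = 791; P = 791/792; answer 791/792

791/792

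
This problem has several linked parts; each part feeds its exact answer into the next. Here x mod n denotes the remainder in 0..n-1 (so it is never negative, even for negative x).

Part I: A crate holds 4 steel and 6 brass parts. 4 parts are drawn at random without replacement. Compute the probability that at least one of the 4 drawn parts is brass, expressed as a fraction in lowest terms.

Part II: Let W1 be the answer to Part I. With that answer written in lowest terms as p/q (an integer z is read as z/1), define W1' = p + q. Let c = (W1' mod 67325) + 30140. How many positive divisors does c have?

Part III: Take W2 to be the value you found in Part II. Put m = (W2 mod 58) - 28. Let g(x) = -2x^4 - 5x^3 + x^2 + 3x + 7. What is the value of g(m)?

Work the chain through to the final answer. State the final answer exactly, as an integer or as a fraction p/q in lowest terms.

Part I: total draws C(10,4) = 210; complement C(4,4) = 1; favorable 210 - 1 = 209; P = 209/210; answer 209/210
Part II: W1 = 209/210; threaded value p + q = 419; c = 30559; 30559 is prime, so its only divisors are 1 and 30559; count = 2; answer 2
Part III: W2 = 2; m = -26; -2*(-26)^4 - 5*(-26)^3 + 1*(-26)^2 + 3*(-26)^1 + 7 = (-913952) + (87880) + (676) + (-78) + (7) = -825467; answer -825467

-825467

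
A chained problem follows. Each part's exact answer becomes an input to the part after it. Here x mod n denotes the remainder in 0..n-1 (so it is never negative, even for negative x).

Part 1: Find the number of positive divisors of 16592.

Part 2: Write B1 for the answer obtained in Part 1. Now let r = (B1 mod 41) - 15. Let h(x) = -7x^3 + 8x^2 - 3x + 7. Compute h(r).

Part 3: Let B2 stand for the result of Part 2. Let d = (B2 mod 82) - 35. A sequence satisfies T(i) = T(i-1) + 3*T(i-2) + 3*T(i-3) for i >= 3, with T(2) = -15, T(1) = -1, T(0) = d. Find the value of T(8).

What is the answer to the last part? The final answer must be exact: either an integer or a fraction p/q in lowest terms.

1164

Part 1: 16592 = 2^4 * 17 * 61; number of divisors = (4+1) * (1+1) * (1+1) = 20; answer 20
Part 2: B1 = 20; r = 5; -7*(5)^3 + 8*(5)^2 - 3*(5)^1 + 7 = (-875) + (200) + (-15) + (7) = -683; answer -683
Part 3: B2 = -683; d = 20; T(3) = 1*(-15) + 3*(-1) + 3*(20) = 42; iterating: T(3)=42, T(4)=-6, T(5)=75, T(6)=183, T(7)=390, T(8)=1164; answer 1164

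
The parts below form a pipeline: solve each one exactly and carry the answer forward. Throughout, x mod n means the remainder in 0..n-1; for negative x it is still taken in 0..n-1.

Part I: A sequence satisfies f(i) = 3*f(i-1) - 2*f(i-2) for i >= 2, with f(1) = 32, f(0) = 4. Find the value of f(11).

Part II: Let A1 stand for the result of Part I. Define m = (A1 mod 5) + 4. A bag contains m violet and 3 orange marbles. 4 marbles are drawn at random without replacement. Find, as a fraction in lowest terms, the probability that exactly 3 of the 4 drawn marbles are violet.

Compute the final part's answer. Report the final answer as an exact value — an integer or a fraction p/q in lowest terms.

12/35

Part I: f(2) = 3*(32) - 2*(4) = 88; iterating: f(2)=88, f(3)=200, f(4)=424, f(5)=872, f(6)=1768, f(7)=3560, f(8)=7144, f(9)=14312, f(10)=28648, f(11)=57320; answer 57320
Part II: A1 = 57320; m = 4; total draws C(7,4) = 35; favorable C(4,3)*C(3,1) = 12; P = 12/35; answer 12/35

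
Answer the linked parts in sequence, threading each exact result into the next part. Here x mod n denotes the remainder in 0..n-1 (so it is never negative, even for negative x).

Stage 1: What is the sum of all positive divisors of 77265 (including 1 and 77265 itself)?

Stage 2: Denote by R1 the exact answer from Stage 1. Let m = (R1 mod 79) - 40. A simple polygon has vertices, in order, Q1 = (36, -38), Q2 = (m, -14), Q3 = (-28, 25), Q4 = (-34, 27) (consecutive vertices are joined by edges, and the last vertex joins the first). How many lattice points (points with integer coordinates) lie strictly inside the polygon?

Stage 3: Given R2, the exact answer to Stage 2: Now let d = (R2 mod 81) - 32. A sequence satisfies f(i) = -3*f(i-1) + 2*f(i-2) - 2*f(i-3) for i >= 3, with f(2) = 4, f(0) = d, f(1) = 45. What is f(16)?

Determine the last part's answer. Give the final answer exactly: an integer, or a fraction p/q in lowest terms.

-948584306

Stage 1: 77265 = 3^2 * 5 * 17 * 101; sigma = (1 + 3 + 9) * (1 + 5) * (1 + 17) * (1 + 101) = 13 * 6 * 18 * 102 = 143208; answer 143208
Stage 2: R1 = 143208; m = 20; cross terms: (36*-14 - 20*-38)=256, (20*25 - -28*-14)=108, (-28*27 - -34*25)=94, (-34*-38 - 36*27)=320; twice the area = |778| = 778; area = 389; boundary points = 8 + 3 + 2 + 5 = 18; strictly interior points = area - boundary/2 + 1 = 381; answer 381
Stage 3: R2 = 381; d = 25; f(3) = -3*(4) + 2*(45) - 2*(25) = 28; iterating: f(3)=28, f(4)=-166, f(5)=546, f(6)=-2026, f(7)=7502, f(8)=-27650, f(9)=102006, f(10)=-376322, f(11)=1388278, f(12)=-5121490, f(13)=18893670, f(14)=-69700546, f(15)=257131958, f(16)=-948584306; answer -948584306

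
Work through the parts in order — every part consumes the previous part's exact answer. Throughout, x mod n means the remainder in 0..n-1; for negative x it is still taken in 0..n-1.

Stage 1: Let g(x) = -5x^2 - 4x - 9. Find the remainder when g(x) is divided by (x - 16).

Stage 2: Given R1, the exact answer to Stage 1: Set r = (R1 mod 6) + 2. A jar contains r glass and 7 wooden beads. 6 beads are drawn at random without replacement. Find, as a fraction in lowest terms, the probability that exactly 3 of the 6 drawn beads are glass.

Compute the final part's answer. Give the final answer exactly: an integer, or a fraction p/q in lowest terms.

25/66

Stage 1: remainder = value at the root: -5*(16)^2 - 4*(16)^1 - 9 = (-1280) + (-64) + (-9) = -1353; answer -1353
Stage 2: R1 = -1353; r = 5; total draws C(12,6) = 924; favorable C(5,3)*C(7,3) = 350; P = 25/66; answer 25/66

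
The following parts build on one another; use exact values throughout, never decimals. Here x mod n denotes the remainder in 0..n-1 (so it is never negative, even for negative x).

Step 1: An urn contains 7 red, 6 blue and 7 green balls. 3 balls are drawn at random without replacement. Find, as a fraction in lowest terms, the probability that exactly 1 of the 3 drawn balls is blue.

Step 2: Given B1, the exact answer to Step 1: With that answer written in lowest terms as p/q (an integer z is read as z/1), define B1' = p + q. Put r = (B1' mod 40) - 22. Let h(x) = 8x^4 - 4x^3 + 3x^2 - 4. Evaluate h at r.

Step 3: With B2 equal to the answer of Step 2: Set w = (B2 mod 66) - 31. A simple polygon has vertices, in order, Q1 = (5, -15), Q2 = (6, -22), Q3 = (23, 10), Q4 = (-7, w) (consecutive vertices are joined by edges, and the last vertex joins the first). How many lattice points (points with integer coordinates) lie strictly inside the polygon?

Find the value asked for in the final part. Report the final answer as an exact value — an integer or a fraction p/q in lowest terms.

501

Step 1: total draws C(20,3) = 1140; favorable C(6,1)*C(14,2) = 546; P = 91/190; answer 91/190
Step 2: B1 = 91/190; threaded value p + q = 281; r = -21; 8*(-21)^4 - 4*(-21)^3 + 3*(-21)^2 - 4 = (1555848) + (37044) + (1323) + (-4) = 1594211; answer 1594211
Step 3: B2 = 1594211; w = 16; cross terms: (5*-22 - 6*-15)=-20, (6*10 - 23*-22)=566, (23*16 - -7*10)=438, (-7*-15 - 5*16)=25; twice the area = |1009| = 1009; area = 1009/2; boundary points = 1 + 1 + 6 + 1 = 9; strictly interior points = area - boundary/2 + 1 = 501; answer 501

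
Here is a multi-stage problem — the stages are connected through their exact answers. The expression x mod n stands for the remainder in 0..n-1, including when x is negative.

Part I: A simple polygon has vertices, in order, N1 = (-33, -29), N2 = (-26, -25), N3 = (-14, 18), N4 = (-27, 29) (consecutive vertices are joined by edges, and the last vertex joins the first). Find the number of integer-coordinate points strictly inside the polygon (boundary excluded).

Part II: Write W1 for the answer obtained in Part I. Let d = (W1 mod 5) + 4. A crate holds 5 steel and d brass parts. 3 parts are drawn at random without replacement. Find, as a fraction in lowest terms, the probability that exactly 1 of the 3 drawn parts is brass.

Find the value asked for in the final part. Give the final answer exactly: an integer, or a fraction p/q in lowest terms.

Part I: cross terms: (-33*-25 - -26*-29)=71, (-26*18 - -14*-25)=-818, (-14*29 - -27*18)=80, (-27*-29 - -33*29)=1740; twice the area = |1073| = 1073; area = 1073/2; boundary points = 1 + 1 + 1 + 2 = 5; strictly interior points = area - boundary/2 + 1 = 535; answer 535
Part II: W1 = 535; d = 4; total draws C(9,3) = 84; favorable C(4,1)*C(5,2) = 40; P = 10/21; answer 10/21

10/21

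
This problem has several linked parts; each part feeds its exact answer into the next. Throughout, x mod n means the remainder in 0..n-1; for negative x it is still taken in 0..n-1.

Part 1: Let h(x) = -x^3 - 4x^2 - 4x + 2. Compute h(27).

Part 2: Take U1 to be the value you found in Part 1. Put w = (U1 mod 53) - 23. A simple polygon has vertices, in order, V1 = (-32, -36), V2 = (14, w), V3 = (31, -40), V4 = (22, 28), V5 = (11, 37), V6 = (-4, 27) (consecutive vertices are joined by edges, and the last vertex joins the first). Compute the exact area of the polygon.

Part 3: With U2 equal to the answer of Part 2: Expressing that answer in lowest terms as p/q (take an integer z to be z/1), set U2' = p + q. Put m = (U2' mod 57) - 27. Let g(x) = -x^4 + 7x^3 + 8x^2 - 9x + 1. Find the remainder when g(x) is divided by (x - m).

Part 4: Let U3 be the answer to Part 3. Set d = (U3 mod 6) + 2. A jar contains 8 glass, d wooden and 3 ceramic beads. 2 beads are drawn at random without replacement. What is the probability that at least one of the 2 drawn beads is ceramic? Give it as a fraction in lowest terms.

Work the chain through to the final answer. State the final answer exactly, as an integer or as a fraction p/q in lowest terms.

Part 1: -1*(27)^3 - 4*(27)^2 - 4*(27)^1 + 2 = (-19683) + (-2916) + (-108) + (2) = -22705; answer -22705
Part 2: U1 = -22705; w = 9; cross terms: (-32*9 - 14*-36)=216, (14*-40 - 31*9)=-839, (31*28 - 22*-40)=1748, (22*37 - 11*28)=506, (11*27 - -4*37)=445, (-4*-36 - -32*27)=1008; twice the area = |3084| = 3084; area = 1542; answer 1542
Part 3: U2 = 1542; threaded value p + q = 1543; m = -23; remainder = value at the root: -1*(-23)^4 + 7*(-23)^3 + 8*(-23)^2 - 9*(-23)^1 + 1 = (-279841) + (-85169) + (4232) + (207) + (1) = -360570; answer -360570
Part 4: U3 = -360570; d = 2; total draws C(13,2) = 78; complement C(10,2) = 45; favorable 78 - 45 = 33; P = 11/26; answer 11/26

11/26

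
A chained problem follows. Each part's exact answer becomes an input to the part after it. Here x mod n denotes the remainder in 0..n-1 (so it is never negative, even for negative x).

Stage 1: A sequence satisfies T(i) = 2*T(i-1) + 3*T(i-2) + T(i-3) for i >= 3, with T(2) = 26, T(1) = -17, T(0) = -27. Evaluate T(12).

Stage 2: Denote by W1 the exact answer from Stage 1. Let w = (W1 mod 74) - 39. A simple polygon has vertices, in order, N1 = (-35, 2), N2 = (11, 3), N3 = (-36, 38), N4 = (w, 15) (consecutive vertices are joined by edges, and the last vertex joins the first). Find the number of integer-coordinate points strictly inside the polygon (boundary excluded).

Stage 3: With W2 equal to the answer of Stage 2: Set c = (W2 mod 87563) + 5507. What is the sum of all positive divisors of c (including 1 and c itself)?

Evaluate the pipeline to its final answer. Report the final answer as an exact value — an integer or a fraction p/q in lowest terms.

Stage 1: T(3) = 2*(26) + 3*(-17) + 1*(-27) = -26; iterating: T(3)=-26, T(4)=9, T(5)=-34, T(6)=-67, T(7)=-227, T(8)=-689, T(9)=-2126, T(10)=-6546, T(11)=-20159, T(12)=-62082; answer -62082
Stage 2: W1 = -62082; w = -35; cross terms: (-35*3 - 11*2)=-127, (11*38 - -36*3)=526, (-36*15 - -35*38)=790, (-35*2 - -35*15)=455; twice the area = |1644| = 1644; area = 822; boundary points = 1 + 1 + 1 + 13 = 16; strictly interior points = area - boundary/2 + 1 = 815; answer 815
Stage 3: W2 = 815; c = 6322; 6322 = 2 * 29 * 109; sigma = (1 + 2) * (1 + 29) * (1 + 109) = 3 * 30 * 110 = 9900; answer 9900

9900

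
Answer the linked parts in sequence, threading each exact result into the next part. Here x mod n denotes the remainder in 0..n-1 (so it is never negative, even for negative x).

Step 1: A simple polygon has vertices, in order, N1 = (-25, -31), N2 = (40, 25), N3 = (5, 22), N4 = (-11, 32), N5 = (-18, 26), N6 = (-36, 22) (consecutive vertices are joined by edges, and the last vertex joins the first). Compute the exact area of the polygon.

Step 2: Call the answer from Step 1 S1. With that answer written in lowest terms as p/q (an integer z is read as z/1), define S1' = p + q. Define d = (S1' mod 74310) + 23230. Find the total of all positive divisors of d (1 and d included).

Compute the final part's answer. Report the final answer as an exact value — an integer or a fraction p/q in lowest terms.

Step 1: cross terms: (-25*25 - 40*-31)=615, (40*22 - 5*25)=755, (5*32 - -11*22)=402, (-11*26 - -18*32)=290, (-18*22 - -36*26)=540, (-36*-31 - -25*22)=1666; twice the area = |4268| = 4268; area = 2134; answer 2134
Step 2: S1 = 2134; threaded value p + q = 2135; d = 25365; 25365 = 3 * 5 * 19 * 89; sigma = (1 + 3) * (1 + 5) * (1 + 19) * (1 + 89) = 4 * 6 * 20 * 90 = 43200; answer 43200

43200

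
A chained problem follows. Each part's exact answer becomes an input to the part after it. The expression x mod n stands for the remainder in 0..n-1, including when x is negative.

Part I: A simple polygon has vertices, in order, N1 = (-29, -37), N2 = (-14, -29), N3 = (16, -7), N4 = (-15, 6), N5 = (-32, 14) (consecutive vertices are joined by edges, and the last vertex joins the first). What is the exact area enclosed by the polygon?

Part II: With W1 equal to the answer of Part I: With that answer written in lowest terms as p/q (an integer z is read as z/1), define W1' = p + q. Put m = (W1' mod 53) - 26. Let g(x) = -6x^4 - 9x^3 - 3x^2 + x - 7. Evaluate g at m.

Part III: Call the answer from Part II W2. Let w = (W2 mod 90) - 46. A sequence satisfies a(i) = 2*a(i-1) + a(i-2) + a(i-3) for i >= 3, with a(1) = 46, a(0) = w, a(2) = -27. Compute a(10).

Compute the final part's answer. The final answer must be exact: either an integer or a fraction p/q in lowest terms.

Part I: cross terms: (-29*-29 - -14*-37)=323, (-14*-7 - 16*-29)=562, (16*6 - -15*-7)=-9, (-15*14 - -32*6)=-18, (-32*-37 - -29*14)=1590; twice the area = |2448| = 2448; area = 1224; answer 1224
Part II: W1 = 1224; threaded value p + q = 1225; m = -20; -6*(-20)^4 - 9*(-20)^3 - 3*(-20)^2 + 1*(-20)^1 - 7 = (-960000) + (72000) + (-1200) + (-20) + (-7) = -889227; answer -889227
Part III: W2 = -889227; w = 17; a(3) = 2*(-27) + 1*(46) + 1*(17) = 9; iterating: a(3)=9, a(4)=37, a(5)=56, a(6)=158, a(7)=409, a(8)=1032, a(9)=2631, a(10)=6703; answer 6703

6703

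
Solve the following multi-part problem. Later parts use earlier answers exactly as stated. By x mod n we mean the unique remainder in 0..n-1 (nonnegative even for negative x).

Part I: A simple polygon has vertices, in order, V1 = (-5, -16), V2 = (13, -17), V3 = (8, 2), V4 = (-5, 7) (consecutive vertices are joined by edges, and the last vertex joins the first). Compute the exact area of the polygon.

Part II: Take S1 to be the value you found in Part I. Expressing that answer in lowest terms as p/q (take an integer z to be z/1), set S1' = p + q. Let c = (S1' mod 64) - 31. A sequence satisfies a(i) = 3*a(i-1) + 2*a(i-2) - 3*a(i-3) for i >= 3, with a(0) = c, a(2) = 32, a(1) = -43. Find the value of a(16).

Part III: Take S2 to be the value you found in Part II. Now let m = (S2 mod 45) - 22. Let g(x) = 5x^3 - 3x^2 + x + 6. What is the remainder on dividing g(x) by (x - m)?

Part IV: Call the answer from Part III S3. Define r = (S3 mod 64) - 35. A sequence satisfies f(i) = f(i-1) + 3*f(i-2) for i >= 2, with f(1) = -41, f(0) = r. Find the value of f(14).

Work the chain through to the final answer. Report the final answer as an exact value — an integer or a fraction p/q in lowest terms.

-572963

Part I: cross terms: (-5*-17 - 13*-16)=293, (13*2 - 8*-17)=162, (8*7 - -5*2)=66, (-5*-16 - -5*7)=115; twice the area = |636| = 636; area = 318; answer 318
Part II: S1 = 318; threaded value p + q = 319; c = 32; a(3) = 3*(32) + 2*(-43) - 3*(32) = -86; iterating: a(3)=-86, a(4)=-65, a(5)=-463, a(6)=-1261, a(7)=-4514, a(8)=-14675, a(9)=-49270, a(10)=-163618, a(11)=-545369, a(12)=-1815533, a(13)=-6046483, a(14)=-20134408, a(15)=-67049591, a(16)=-223278140; answer -223278140
Part III: S2 = -223278140; m = 3; remainder = value at the root: 5*(3)^3 - 3*(3)^2 + 1*(3)^1 + 6 = (135) + (-27) + (3) + (6) = 117; answer 117
Part IV: S3 = 117; r = 18; f(2) = 1*(-41) + 3*(18) = 13; iterating: f(2)=13, f(3)=-110, f(4)=-71, f(5)=-401, f(6)=-614, f(7)=-1817, f(8)=-3659, f(9)=-9110, f(10)=-20087, f(11)=-47417, f(12)=-107678, f(13)=-249929, f(14)=-572963; answer -572963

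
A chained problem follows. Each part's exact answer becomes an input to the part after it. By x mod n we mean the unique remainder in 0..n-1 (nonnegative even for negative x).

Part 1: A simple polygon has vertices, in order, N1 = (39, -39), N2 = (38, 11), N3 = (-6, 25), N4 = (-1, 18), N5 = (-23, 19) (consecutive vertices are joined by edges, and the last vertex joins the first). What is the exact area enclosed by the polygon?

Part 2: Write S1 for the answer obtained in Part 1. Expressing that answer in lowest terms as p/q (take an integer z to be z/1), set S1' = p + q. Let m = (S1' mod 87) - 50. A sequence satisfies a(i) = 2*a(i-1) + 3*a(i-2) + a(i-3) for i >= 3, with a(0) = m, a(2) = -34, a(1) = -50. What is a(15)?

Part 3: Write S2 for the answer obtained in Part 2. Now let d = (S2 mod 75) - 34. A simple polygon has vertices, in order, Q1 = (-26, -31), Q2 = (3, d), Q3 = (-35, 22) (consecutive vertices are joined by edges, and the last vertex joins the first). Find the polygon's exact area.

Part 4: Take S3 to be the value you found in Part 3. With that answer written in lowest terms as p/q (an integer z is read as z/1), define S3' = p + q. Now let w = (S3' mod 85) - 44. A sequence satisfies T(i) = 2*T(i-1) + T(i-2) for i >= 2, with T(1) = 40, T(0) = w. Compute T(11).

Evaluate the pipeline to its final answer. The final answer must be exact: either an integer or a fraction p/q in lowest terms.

Part 1: cross terms: (39*11 - 38*-39)=1911, (38*25 - -6*11)=1016, (-6*18 - -1*25)=-83, (-1*19 - -23*18)=395, (-23*-39 - 39*19)=156; twice the area = |3395| = 3395; area = 3395/2; answer 3395/2
Part 2: S1 = 3395/2; threaded value p + q = 3397; m = -46; a(3) = 2*(-34) + 3*(-50) + 1*(-46) = -264; iterating: a(3)=-264, a(4)=-680, a(5)=-2186, a(6)=-6676, a(7)=-20590, a(8)=-63394, a(9)=-195234, a(10)=-601240, a(11)=-1851576, a(12)=-5702106, a(13)=-17560180, a(14)=-54078254, a(15)=-166539154; answer -166539154
Part 3: S2 = -166539154; d = 37; cross terms: (-26*37 - 3*-31)=-869, (3*22 - -35*37)=1361, (-35*-31 - -26*22)=1657; twice the area = |2149| = 2149; area = 2149/2; answer 2149/2
Part 4: S3 = 2149/2; threaded value p + q = 2151; w = -18; T(2) = 2*(40) + 1*(-18) = 62; iterating: T(2)=62, T(3)=164, T(4)=390, T(5)=944, T(6)=2278, T(7)=5500, T(8)=13278, T(9)=32056, T(10)=77390, T(11)=186836; answer 186836

186836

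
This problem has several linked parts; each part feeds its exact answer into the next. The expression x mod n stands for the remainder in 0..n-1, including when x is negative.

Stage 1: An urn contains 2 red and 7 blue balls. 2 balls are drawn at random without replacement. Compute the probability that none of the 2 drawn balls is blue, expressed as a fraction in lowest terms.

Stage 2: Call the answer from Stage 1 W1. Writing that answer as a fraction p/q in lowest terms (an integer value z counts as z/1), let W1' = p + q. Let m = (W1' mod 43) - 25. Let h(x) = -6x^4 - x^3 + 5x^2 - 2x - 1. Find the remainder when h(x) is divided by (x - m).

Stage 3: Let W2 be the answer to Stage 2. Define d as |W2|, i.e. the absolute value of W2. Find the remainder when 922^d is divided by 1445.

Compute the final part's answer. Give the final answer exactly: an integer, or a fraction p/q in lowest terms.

1007

Stage 1: total draws C(9,2) = 36; favorable C(2,2) = 1; P = 1/36; answer 1/36
Stage 2: W1 = 1/36; threaded value p + q = 37; m = 12; remainder = value at the root: -6*(12)^4 - 1*(12)^3 + 5*(12)^2 - 2*(12)^1 - 1 = (-124416) + (-1728) + (720) + (-24) + (-1) = -125449; answer -125449
Stage 3: W2 = -125449; d = 125449; squarings mod 1445: 922^1=922, 922^2=424, 922^4=596, 922^8=1191, 922^16=936, 922^32=426, 922^64=851, 922^128=256, 922^256=511, 922^512=1021, 922^1024=596, 922^2048=1191, 922^4096=936, 922^8192=426, 922^16384=851, 922^32768=256, 922^65536=511; 922^125449 = 922^1 * 922^8 * 922^512 * 922^2048 * 922^8192 * 922^16384 * 922^32768 * 922^65536 = 1007 (mod 1445); answer 1007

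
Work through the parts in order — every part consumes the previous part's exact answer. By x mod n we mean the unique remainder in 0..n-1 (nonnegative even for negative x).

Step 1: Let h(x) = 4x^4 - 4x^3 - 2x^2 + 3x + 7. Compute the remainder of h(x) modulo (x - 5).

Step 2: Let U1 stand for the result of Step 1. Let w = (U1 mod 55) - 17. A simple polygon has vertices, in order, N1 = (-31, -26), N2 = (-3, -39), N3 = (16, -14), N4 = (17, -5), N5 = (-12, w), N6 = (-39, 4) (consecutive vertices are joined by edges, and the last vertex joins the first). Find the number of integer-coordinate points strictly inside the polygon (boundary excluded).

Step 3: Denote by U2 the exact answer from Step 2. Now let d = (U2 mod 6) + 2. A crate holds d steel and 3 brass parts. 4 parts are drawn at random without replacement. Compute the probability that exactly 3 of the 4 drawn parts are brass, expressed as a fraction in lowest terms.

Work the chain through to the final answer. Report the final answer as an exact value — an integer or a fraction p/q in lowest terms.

4/35

Step 1: remainder = value at the root: 4*(5)^4 - 4*(5)^3 - 2*(5)^2 + 3*(5)^1 + 7 = (2500) + (-500) + (-50) + (15) + (7) = 1972; answer 1972
Step 2: U1 = 1972; w = 30; cross terms: (-31*-39 - -3*-26)=1131, (-3*-14 - 16*-39)=666, (16*-5 - 17*-14)=158, (17*30 - -12*-5)=450, (-12*4 - -39*30)=1122, (-39*-26 - -31*4)=1138; twice the area = |4665| = 4665; area = 4665/2; boundary points = 1 + 1 + 1 + 1 + 1 + 2 = 7; strictly interior points = area - boundary/2 + 1 = 2330; answer 2330
Step 3: U2 = 2330; d = 4; total draws C(7,4) = 35; favorable C(3,3)*C(4,1) = 4; P = 4/35; answer 4/35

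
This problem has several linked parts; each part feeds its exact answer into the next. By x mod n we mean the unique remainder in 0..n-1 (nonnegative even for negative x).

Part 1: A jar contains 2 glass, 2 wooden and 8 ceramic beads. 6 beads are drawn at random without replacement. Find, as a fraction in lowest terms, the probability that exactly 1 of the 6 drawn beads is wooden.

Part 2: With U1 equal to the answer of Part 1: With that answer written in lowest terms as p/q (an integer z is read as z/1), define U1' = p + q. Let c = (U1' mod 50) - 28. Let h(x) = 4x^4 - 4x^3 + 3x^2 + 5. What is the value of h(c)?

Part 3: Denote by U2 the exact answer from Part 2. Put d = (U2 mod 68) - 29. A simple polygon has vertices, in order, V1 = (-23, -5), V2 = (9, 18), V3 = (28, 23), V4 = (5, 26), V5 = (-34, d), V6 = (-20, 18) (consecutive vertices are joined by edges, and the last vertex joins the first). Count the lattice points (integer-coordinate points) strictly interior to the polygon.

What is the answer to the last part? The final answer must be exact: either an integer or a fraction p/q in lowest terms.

801

Part 1: total draws C(12,6) = 924; favorable C(2,1)*C(10,5) = 504; P = 6/11; answer 6/11
Part 2: U1 = 6/11; threaded value p + q = 17; c = -11; 4*(-11)^4 - 4*(-11)^3 + 3*(-11)^2 + 5 = (58564) + (5324) + (363) + (5) = 64256; answer 64256
Part 3: U2 = 64256; d = 35; cross terms: (-23*18 - 9*-5)=-369, (9*23 - 28*18)=-297, (28*26 - 5*23)=613, (5*35 - -34*26)=1059, (-34*18 - -20*35)=88, (-20*-5 - -23*18)=514; twice the area = |1608| = 1608; area = 804; boundary points = 1 + 1 + 1 + 3 + 1 + 1 = 8; strictly interior points = area - boundary/2 + 1 = 801; answer 801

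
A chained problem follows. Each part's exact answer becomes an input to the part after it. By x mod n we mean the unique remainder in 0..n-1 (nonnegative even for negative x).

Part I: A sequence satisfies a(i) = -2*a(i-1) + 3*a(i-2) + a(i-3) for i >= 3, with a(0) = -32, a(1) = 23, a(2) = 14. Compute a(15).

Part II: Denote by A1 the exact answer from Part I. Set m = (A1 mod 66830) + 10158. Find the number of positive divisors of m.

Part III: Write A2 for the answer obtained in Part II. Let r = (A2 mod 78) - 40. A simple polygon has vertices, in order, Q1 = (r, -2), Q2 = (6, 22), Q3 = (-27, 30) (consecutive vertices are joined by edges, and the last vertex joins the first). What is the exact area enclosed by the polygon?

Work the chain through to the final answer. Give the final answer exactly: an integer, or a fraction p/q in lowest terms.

572

Part I: a(3) = -2*(14) + 3*(23) + 1*(-32) = 9; iterating: a(3)=9, a(4)=47, a(5)=-53, a(6)=256, a(7)=-624, a(8)=1963, a(9)=-5542, a(10)=16349, a(11)=-47361, a(12)=138227, a(13)=-402188, a(14)=1171696, a(15)=-3411729; answer -3411729
Part II: A1 = -3411729; m = 73589; 73589 is prime, so its only divisors are 1 and 73589; count = 2; answer 2
Part III: A2 = 2; r = -38; cross terms: (-38*22 - 6*-2)=-824, (6*30 - -27*22)=774, (-27*-2 - -38*30)=1194; twice the area = |1144| = 1144; area = 572; answer 572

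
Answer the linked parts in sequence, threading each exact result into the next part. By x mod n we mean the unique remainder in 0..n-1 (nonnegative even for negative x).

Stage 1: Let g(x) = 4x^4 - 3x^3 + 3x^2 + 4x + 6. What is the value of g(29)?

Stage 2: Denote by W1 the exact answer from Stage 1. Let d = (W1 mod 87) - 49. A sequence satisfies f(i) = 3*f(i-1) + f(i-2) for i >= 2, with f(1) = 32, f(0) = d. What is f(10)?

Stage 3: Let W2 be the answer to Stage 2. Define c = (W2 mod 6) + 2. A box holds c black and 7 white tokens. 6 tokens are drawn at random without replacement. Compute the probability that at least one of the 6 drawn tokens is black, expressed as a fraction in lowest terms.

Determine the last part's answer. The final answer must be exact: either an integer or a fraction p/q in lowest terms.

Stage 1: 4*(29)^4 - 3*(29)^3 + 3*(29)^2 + 4*(29)^1 + 6 = (2829124) + (-73167) + (2523) + (116) + (6) = 2758602; answer 2758602
Stage 2: W1 = 2758602; d = -43; f(2) = 3*(32) + 1*(-43) = 53; iterating: f(2)=53, f(3)=191, f(4)=626, f(5)=2069, f(6)=6833, f(7)=22568, f(8)=74537, f(9)=246179, f(10)=813074; answer 813074
Stage 3: W2 = 813074; c = 4; total draws C(11,6) = 462; complement C(7,6) = 7; favorable 462 - 7 = 455; P = 65/66; answer 65/66

65/66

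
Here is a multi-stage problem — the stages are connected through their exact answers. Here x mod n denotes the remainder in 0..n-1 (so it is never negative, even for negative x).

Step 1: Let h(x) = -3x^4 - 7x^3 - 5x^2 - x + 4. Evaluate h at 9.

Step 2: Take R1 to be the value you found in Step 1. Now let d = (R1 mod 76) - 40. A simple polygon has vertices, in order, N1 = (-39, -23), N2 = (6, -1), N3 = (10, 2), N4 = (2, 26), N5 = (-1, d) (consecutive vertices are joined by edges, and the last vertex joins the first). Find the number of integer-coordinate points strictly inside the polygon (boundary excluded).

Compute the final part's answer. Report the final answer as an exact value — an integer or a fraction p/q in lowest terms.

155

Step 1: -3*(9)^4 - 7*(9)^3 - 5*(9)^2 - 1*(9)^1 + 4 = (-19683) + (-5103) + (-405) + (-9) + (4) = -25196; answer -25196
Step 2: R1 = -25196; d = -4; cross terms: (-39*-1 - 6*-23)=177, (6*2 - 10*-1)=22, (10*26 - 2*2)=256, (2*-4 - -1*26)=18, (-1*-23 - -39*-4)=-133; twice the area = |340| = 340; area = 170; boundary points = 1 + 1 + 8 + 3 + 19 = 32; strictly interior points = area - boundary/2 + 1 = 155; answer 155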